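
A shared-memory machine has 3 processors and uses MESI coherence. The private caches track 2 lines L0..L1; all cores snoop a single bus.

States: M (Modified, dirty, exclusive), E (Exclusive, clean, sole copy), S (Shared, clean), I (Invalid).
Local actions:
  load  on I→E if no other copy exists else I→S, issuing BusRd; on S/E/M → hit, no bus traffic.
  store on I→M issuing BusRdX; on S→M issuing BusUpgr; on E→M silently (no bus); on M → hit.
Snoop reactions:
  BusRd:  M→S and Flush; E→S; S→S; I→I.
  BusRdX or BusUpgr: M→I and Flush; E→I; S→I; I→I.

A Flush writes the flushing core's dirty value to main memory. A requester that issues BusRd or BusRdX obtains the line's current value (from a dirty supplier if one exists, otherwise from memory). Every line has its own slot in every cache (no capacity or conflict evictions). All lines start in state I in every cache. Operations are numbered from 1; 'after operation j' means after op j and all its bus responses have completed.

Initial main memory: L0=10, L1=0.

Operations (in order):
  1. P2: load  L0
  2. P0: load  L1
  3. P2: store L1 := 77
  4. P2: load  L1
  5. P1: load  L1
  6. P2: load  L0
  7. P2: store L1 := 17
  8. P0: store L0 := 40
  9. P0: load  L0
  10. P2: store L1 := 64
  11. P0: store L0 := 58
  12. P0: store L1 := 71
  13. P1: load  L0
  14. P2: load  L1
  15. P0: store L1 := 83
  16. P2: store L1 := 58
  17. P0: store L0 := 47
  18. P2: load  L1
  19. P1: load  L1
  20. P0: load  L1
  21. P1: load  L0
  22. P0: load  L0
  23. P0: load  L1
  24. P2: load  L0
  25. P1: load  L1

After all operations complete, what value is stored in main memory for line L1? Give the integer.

memory[L1] = 58

  op1 P2: load  L0 → I/I/E on L0; bus BusRd; mem=10
  op2 P0: load  L1 → E/I/I on L1; bus BusRd; mem=0
  op3 P2: store L1 := 77 → I/I/M on L1; bus BusRdX; mem=0
  op4 P2: load  L1 → I/I/M on L1; bus (none); mem=0
  op5 P1: load  L1 → I/S/S on L1; bus BusRd Flush; mem=77
  op6 P2: load  L0 → I/I/E on L0; bus (none); mem=10
  op7 P2: store L1 := 17 → I/I/M on L1; bus BusUpgr; mem=77
  op8 P0: store L0 := 40 → M/I/I on L0; bus BusRdX; mem=10
  op9 P0: load  L0 → M/I/I on L0; bus (none); mem=10
  op10 P2: store L1 := 64 → I/I/M on L1; bus (none); mem=77
  op11 P0: store L0 := 58 → M/I/I on L0; bus (none); mem=10
  op12 P0: store L1 := 71 → M/I/I on L1; bus BusRdX Flush; mem=64
  op13 P1: load  L0 → S/S/I on L0; bus BusRd Flush; mem=58
  op14 P2: load  L1 → S/I/S on L1; bus BusRd Flush; mem=71
  op15 P0: store L1 := 83 → M/I/I on L1; bus BusUpgr; mem=71
  op16 P2: store L1 := 58 → I/I/M on L1; bus BusRdX Flush; mem=83
  op17 P0: store L0 := 47 → M/I/I on L0; bus BusUpgr; mem=58
  op18 P2: load  L1 → I/I/M on L1; bus (none); mem=83
  op19 P1: load  L1 → I/S/S on L1; bus BusRd Flush; mem=58
  op20 P0: load  L1 → S/S/S on L1; bus BusRd; mem=58
  op21 P1: load  L0 → S/S/I on L0; bus BusRd Flush; mem=47
  op22 P0: load  L0 → S/S/I on L0; bus (none); mem=47
  op23 P0: load  L1 → S/S/S on L1; bus (none); mem=58
  op24 P2: load  L0 → S/S/S on L0; bus BusRd; mem=47
  op25 P1: load  L1 → S/S/S on L1; bus (none); mem=58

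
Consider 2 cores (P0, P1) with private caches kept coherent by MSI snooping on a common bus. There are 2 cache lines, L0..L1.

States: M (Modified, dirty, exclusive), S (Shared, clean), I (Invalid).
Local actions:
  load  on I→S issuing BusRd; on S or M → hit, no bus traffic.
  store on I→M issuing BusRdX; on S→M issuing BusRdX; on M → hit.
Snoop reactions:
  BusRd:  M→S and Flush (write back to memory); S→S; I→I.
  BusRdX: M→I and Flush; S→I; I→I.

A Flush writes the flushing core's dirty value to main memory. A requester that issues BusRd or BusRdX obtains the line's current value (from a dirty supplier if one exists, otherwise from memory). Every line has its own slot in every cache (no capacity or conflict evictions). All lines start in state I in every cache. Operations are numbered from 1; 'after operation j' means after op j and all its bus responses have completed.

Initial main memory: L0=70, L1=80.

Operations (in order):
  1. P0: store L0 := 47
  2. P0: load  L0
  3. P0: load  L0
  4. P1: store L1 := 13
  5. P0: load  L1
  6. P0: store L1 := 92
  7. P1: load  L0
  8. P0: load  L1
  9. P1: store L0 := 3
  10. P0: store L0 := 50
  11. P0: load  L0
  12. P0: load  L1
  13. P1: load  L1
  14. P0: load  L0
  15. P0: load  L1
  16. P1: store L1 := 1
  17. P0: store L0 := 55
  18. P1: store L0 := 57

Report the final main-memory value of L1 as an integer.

memory[L1] = 92

  op1 P0: store L0 := 47 → M/I on L0; bus BusRdX; mem=70
  op2 P0: load  L0 → M/I on L0; bus (none); mem=70
  op3 P0: load  L0 → M/I on L0; bus (none); mem=70
  op4 P1: store L1 := 13 → I/M on L1; bus BusRdX; mem=80
  op5 P0: load  L1 → S/S on L1; bus BusRd Flush; mem=13
  op6 P0: store L1 := 92 → M/I on L1; bus BusRdX; mem=13
  op7 P1: load  L0 → S/S on L0; bus BusRd Flush; mem=47
  op8 P0: load  L1 → M/I on L1; bus (none); mem=13
  op9 P1: store L0 := 3 → I/M on L0; bus BusRdX; mem=47
  op10 P0: store L0 := 50 → M/I on L0; bus BusRdX Flush; mem=3
  op11 P0: load  L0 → M/I on L0; bus (none); mem=3
  op12 P0: load  L1 → M/I on L1; bus (none); mem=13
  op13 P1: load  L1 → S/S on L1; bus BusRd Flush; mem=92
  op14 P0: load  L0 → M/I on L0; bus (none); mem=3
  op15 P0: load  L1 → S/S on L1; bus (none); mem=92
  op16 P1: store L1 := 1 → I/M on L1; bus BusRdX; mem=92
  op17 P0: store L0 := 55 → M/I on L0; bus (none); mem=3
  op18 P1: store L0 := 57 → I/M on L0; bus BusRdX Flush; mem=55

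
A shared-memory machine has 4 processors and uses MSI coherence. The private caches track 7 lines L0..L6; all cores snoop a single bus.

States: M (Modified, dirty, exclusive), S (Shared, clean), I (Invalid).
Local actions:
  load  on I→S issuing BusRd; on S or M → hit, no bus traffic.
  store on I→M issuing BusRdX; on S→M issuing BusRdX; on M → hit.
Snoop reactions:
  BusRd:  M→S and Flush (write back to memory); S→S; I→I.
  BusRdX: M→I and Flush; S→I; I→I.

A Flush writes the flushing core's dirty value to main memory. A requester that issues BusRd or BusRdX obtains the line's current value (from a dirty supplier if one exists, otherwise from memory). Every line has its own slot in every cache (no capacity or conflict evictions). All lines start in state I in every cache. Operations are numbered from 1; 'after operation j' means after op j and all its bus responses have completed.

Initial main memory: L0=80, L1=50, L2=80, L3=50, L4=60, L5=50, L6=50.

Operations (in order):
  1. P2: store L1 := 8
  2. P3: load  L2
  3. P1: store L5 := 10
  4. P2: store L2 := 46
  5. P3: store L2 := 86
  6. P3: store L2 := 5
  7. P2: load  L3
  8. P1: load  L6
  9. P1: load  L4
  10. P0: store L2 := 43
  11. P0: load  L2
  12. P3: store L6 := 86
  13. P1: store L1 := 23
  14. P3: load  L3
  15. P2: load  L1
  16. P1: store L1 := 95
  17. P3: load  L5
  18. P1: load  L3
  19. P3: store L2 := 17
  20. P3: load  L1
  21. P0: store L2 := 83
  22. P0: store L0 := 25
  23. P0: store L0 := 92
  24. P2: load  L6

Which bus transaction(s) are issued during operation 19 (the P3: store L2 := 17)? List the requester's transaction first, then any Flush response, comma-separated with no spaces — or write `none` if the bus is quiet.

  op1 P2: store L1 := 8 → I/I/M/I on L1; bus BusRdX; mem=50
  op2 P3: load  L2 → I/I/I/S on L2; bus BusRd; mem=80
  op3 P1: store L5 := 10 → I/M/I/I on L5; bus BusRdX; mem=50
  op4 P2: store L2 := 46 → I/I/M/I on L2; bus BusRdX; mem=80
  op5 P3: store L2 := 86 → I/I/I/M on L2; bus BusRdX Flush; mem=46
  op6 P3: store L2 := 5 → I/I/I/M on L2; bus (none); mem=46
  op7 P2: load  L3 → I/I/S/I on L3; bus BusRd; mem=50
  op8 P1: load  L6 → I/S/I/I on L6; bus BusRd; mem=50
  op9 P1: load  L4 → I/S/I/I on L4; bus BusRd; mem=60
  op10 P0: store L2 := 43 → M/I/I/I on L2; bus BusRdX Flush; mem=5
  op11 P0: load  L2 → M/I/I/I on L2; bus (none); mem=5
  op12 P3: store L6 := 86 → I/I/I/M on L6; bus BusRdX; mem=50
  op13 P1: store L1 := 23 → I/M/I/I on L1; bus BusRdX Flush; mem=8
  op14 P3: load  L3 → I/I/S/S on L3; bus BusRd; mem=50
  op15 P2: load  L1 → I/S/S/I on L1; bus BusRd Flush; mem=23
  op16 P1: store L1 := 95 → I/M/I/I on L1; bus BusRdX; mem=23
  op17 P3: load  L5 → I/S/I/S on L5; bus BusRd Flush; mem=10
  op18 P1: load  L3 → I/S/S/S on L3; bus BusRd; mem=50
  op19 P3: store L2 := 17 → I/I/I/M on L2; bus BusRdX Flush; mem=43
  op20 P3: load  L1 → I/S/I/S on L1; bus BusRd Flush; mem=95
  op21 P0: store L2 := 83 → M/I/I/I on L2; bus BusRdX Flush; mem=17
  op22 P0: store L0 := 25 → M/I/I/I on L0; bus BusRdX; mem=80
  op23 P0: store L0 := 92 → M/I/I/I on L0; bus (none); mem=80
  op24 P2: load  L6 → I/I/S/S on L6; bus BusRd Flush; mem=86

bus = BusRdX,Flush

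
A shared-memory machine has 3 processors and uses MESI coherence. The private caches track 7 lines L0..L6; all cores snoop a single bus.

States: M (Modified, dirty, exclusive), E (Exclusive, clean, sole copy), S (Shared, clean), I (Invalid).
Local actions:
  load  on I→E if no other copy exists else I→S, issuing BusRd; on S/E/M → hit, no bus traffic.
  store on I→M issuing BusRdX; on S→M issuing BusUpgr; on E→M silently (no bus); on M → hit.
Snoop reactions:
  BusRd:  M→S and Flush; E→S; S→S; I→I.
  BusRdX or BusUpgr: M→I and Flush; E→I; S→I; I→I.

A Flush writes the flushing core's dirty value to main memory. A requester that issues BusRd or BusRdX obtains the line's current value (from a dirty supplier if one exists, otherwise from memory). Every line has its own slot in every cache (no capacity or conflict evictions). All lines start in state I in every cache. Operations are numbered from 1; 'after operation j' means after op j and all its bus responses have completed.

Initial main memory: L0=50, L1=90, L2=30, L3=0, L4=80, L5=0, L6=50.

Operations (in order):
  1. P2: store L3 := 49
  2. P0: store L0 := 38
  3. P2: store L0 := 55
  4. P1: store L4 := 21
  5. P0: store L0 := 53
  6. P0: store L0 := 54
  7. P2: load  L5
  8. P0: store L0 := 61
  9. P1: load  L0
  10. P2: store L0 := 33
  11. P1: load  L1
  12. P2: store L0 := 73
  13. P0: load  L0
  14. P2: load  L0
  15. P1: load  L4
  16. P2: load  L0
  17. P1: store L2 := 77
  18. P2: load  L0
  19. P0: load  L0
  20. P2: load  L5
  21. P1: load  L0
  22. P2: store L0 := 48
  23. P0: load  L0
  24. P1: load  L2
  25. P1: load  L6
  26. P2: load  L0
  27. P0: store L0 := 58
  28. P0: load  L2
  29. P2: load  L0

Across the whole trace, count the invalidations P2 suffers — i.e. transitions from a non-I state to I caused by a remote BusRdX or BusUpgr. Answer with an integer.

invalidations = 2

[1] P2: store L3 := 49 | P0:I, P1:I, P2:M(49) | bus: BusRdX
[2] P0: store L0 := 38 | P0:M(38), P1:I, P2:I | bus: BusRdX
[3] P2: store L0 := 55 | P0:I, P1:I, P2:M(55) | bus: BusRdX,Flush
[4] P1: store L4 := 21 | P0:I, P1:M(21), P2:I | bus: BusRdX
[5] P0: store L0 := 53 | P0:M(53), P1:I, P2:I | bus: BusRdX,Flush
[6] P0: store L0 := 54 | P0:M(54), P1:I, P2:I | bus: none
[7] P2: load  L5 | P0:I, P1:I, P2:E(0) | bus: BusRd
[8] P0: store L0 := 61 | P0:M(61), P1:I, P2:I | bus: none
[9] P1: load  L0 | P0:S(61), P1:S(61), P2:I | bus: BusRd,Flush
[10] P2: store L0 := 33 | P0:I, P1:I, P2:M(33) | bus: BusRdX
[11] P1: load  L1 | P0:I, P1:E(90), P2:I | bus: BusRd
[12] P2: store L0 := 73 | P0:I, P1:I, P2:M(73) | bus: none
[13] P0: load  L0 | P0:S(73), P1:I, P2:S(73) | bus: BusRd,Flush
[14] P2: load  L0 | P0:S(73), P1:I, P2:S(73) | bus: none
[15] P1: load  L4 | P0:I, P1:M(21), P2:I | bus: none
[16] P2: load  L0 | P0:S(73), P1:I, P2:S(73) | bus: none
[17] P1: store L2 := 77 | P0:I, P1:M(77), P2:I | bus: BusRdX
[18] P2: load  L0 | P0:S(73), P1:I, P2:S(73) | bus: none
[19] P0: load  L0 | P0:S(73), P1:I, P2:S(73) | bus: none
[20] P2: load  L5 | P0:I, P1:I, P2:E(0) | bus: none
[21] P1: load  L0 | P0:S(73), P1:S(73), P2:S(73) | bus: BusRd
[22] P2: store L0 := 48 | P0:I, P1:I, P2:M(48) | bus: BusUpgr
[23] P0: load  L0 | P0:S(48), P1:I, P2:S(48) | bus: BusRd,Flush
[24] P1: load  L2 | P0:I, P1:M(77), P2:I | bus: none
[25] P1: load  L6 | P0:I, P1:E(50), P2:I | bus: BusRd
[26] P2: load  L0 | P0:S(48), P1:I, P2:S(48) | bus: none
[27] P0: store L0 := 58 | P0:M(58), P1:I, P2:I | bus: BusUpgr
[28] P0: load  L2 | P0:S(77), P1:S(77), P2:I | bus: BusRd,Flush
[29] P2: load  L0 | P0:S(58), P1:I, P2:S(58) | bus: BusRd,Flush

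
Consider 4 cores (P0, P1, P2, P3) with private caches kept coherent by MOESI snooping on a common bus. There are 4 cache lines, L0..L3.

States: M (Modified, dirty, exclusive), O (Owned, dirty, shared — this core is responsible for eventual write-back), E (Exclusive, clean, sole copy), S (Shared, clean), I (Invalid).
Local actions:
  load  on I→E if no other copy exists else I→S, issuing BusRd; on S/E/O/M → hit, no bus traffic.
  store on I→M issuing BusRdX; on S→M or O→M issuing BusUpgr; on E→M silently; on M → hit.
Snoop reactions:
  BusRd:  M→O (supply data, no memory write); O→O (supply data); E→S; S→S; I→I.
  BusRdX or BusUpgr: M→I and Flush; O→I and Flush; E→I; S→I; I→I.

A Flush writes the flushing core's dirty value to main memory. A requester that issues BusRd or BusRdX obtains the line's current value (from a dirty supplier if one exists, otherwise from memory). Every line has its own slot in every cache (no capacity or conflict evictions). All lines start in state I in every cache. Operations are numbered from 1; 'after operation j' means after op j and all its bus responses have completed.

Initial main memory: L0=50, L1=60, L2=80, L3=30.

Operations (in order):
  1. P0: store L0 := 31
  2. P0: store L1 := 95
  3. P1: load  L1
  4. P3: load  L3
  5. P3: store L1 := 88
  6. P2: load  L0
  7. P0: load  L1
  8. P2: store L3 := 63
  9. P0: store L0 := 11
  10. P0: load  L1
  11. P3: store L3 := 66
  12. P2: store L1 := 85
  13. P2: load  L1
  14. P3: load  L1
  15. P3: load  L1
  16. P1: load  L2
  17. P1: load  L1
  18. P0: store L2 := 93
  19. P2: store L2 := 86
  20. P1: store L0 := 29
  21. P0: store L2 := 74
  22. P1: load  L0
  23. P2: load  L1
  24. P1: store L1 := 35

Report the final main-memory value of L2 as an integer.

1. P0: store L0 := 31  bus=[BusRdX]  L0: P0=M P1=I P2=I P3=I  mem[L0]=50
2. P0: store L1 := 95  bus=[BusRdX]  L1: P0=M P1=I P2=I P3=I  mem[L1]=60
3. P1: load  L1  bus=[BusRd]  L1: P0=O P1=S P2=I P3=I  mem[L1]=60
4. P3: load  L3  bus=[BusRd]  L3: P0=I P1=I P2=I P3=E  mem[L3]=30
5. P3: store L1 := 88  bus=[BusRdX,Flush]  L1: P0=I P1=I P2=I P3=M  mem[L1]=95
6. P2: load  L0  bus=[BusRd]  L0: P0=O P1=I P2=S P3=I  mem[L0]=50
7. P0: load  L1  bus=[BusRd]  L1: P0=S P1=I P2=I P3=O  mem[L1]=95
8. P2: store L3 := 63  bus=[BusRdX]  L3: P0=I P1=I P2=M P3=I  mem[L3]=30
9. P0: store L0 := 11  bus=[BusUpgr]  L0: P0=M P1=I P2=I P3=I  mem[L0]=50
10. P0: load  L1  bus=[-]  L1: P0=S P1=I P2=I P3=O  mem[L1]=95
11. P3: store L3 := 66  bus=[BusRdX,Flush]  L3: P0=I P1=I P2=I P3=M  mem[L3]=63
12. P2: store L1 := 85  bus=[BusRdX,Flush]  L1: P0=I P1=I P2=M P3=I  mem[L1]=88
13. P2: load  L1  bus=[-]  L1: P0=I P1=I P2=M P3=I  mem[L1]=88
14. P3: load  L1  bus=[BusRd]  L1: P0=I P1=I P2=O P3=S  mem[L1]=88
15. P3: load  L1  bus=[-]  L1: P0=I P1=I P2=O P3=S  mem[L1]=88
16. P1: load  L2  bus=[BusRd]  L2: P0=I P1=E P2=I P3=I  mem[L2]=80
17. P1: load  L1  bus=[BusRd]  L1: P0=I P1=S P2=O P3=S  mem[L1]=88
18. P0: store L2 := 93  bus=[BusRdX]  L2: P0=M P1=I P2=I P3=I  mem[L2]=80
19. P2: store L2 := 86  bus=[BusRdX,Flush]  L2: P0=I P1=I P2=M P3=I  mem[L2]=93
20. P1: store L0 := 29  bus=[BusRdX,Flush]  L0: P0=I P1=M P2=I P3=I  mem[L0]=11
21. P0: store L2 := 74  bus=[BusRdX,Flush]  L2: P0=M P1=I P2=I P3=I  mem[L2]=86
22. P1: load  L0  bus=[-]  L0: P0=I P1=M P2=I P3=I  mem[L0]=11
23. P2: load  L1  bus=[-]  L1: P0=I P1=S P2=O P3=S  mem[L1]=88
24. P1: store L1 := 35  bus=[BusUpgr,Flush]  L1: P0=I P1=M P2=I P3=I  mem[L1]=85

memory[L2] = 86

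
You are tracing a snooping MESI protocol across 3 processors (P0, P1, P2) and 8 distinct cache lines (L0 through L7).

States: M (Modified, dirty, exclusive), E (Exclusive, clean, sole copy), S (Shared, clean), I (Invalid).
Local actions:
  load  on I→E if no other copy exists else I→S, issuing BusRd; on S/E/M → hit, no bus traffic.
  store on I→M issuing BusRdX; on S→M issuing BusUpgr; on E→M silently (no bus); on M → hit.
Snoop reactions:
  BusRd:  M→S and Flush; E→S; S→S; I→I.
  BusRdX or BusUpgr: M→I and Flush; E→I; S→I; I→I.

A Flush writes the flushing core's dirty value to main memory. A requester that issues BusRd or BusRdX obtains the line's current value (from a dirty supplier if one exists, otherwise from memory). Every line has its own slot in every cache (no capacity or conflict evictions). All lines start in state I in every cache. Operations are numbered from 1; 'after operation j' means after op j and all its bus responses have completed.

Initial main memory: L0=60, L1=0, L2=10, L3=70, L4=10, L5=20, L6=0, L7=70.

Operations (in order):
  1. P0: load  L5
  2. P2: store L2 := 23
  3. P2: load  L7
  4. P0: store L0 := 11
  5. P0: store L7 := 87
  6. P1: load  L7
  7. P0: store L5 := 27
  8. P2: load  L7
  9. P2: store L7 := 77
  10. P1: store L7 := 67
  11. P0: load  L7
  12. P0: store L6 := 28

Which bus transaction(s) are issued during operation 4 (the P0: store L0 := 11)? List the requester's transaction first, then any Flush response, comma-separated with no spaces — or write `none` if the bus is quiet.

bus = BusRdX

1. P0: load  L5  bus=[BusRd]  L5: P0=E P1=I P2=I  mem[L5]=20
2. P2: store L2 := 23  bus=[BusRdX]  L2: P0=I P1=I P2=M  mem[L2]=10
3. P2: load  L7  bus=[BusRd]  L7: P0=I P1=I P2=E  mem[L7]=70
4. P0: store L0 := 11  bus=[BusRdX]  L0: P0=M P1=I P2=I  mem[L0]=60
5. P0: store L7 := 87  bus=[BusRdX]  L7: P0=M P1=I P2=I  mem[L7]=70
6. P1: load  L7  bus=[BusRd,Flush]  L7: P0=S P1=S P2=I  mem[L7]=87
7. P0: store L5 := 27  bus=[-]  L5: P0=M P1=I P2=I  mem[L5]=20
8. P2: load  L7  bus=[BusRd]  L7: P0=S P1=S P2=S  mem[L7]=87
9. P2: store L7 := 77  bus=[BusUpgr]  L7: P0=I P1=I P2=M  mem[L7]=87
10. P1: store L7 := 67  bus=[BusRdX,Flush]  L7: P0=I P1=M P2=I  mem[L7]=77
11. P0: load  L7  bus=[BusRd,Flush]  L7: P0=S P1=S P2=I  mem[L7]=67
12. P0: store L6 := 28  bus=[BusRdX]  L6: P0=M P1=I P2=I  mem[L6]=0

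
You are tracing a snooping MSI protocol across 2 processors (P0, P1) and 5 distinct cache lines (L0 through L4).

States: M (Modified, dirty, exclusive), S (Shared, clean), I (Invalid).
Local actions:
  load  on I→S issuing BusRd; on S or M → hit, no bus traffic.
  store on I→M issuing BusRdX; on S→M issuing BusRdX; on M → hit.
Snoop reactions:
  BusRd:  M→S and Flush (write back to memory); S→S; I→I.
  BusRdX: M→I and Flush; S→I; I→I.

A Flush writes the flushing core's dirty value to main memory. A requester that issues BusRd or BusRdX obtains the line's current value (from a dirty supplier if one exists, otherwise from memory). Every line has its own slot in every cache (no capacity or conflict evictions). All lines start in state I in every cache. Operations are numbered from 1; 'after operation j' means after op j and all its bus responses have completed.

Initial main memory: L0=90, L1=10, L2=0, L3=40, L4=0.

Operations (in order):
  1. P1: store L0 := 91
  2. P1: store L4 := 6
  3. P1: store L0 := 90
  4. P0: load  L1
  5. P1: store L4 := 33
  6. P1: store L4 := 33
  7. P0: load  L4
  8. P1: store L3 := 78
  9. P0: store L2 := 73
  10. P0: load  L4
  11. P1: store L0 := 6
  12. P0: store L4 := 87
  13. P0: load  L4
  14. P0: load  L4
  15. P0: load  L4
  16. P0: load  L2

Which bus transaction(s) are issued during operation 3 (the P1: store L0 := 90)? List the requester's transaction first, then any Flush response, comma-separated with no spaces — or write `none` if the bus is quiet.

bus = none

  op1 P1: store L0 := 91 → I/M on L0; bus BusRdX; mem=90
  op2 P1: store L4 := 6 → I/M on L4; bus BusRdX; mem=0
  op3 P1: store L0 := 90 → I/M on L0; bus (none); mem=90
  op4 P0: load  L1 → S/I on L1; bus BusRd; mem=10
  op5 P1: store L4 := 33 → I/M on L4; bus (none); mem=0
  op6 P1: store L4 := 33 → I/M on L4; bus (none); mem=0
  op7 P0: load  L4 → S/S on L4; bus BusRd Flush; mem=33
  op8 P1: store L3 := 78 → I/M on L3; bus BusRdX; mem=40
  op9 P0: store L2 := 73 → M/I on L2; bus BusRdX; mem=0
  op10 P0: load  L4 → S/S on L4; bus (none); mem=33
  op11 P1: store L0 := 6 → I/M on L0; bus (none); mem=90
  op12 P0: store L4 := 87 → M/I on L4; bus BusRdX; mem=33
  op13 P0: load  L4 → M/I on L4; bus (none); mem=33
  op14 P0: load  L4 → M/I on L4; bus (none); mem=33
  op15 P0: load  L4 → M/I on L4; bus (none); mem=33
  op16 P0: load  L2 → M/I on L2; bus (none); mem=0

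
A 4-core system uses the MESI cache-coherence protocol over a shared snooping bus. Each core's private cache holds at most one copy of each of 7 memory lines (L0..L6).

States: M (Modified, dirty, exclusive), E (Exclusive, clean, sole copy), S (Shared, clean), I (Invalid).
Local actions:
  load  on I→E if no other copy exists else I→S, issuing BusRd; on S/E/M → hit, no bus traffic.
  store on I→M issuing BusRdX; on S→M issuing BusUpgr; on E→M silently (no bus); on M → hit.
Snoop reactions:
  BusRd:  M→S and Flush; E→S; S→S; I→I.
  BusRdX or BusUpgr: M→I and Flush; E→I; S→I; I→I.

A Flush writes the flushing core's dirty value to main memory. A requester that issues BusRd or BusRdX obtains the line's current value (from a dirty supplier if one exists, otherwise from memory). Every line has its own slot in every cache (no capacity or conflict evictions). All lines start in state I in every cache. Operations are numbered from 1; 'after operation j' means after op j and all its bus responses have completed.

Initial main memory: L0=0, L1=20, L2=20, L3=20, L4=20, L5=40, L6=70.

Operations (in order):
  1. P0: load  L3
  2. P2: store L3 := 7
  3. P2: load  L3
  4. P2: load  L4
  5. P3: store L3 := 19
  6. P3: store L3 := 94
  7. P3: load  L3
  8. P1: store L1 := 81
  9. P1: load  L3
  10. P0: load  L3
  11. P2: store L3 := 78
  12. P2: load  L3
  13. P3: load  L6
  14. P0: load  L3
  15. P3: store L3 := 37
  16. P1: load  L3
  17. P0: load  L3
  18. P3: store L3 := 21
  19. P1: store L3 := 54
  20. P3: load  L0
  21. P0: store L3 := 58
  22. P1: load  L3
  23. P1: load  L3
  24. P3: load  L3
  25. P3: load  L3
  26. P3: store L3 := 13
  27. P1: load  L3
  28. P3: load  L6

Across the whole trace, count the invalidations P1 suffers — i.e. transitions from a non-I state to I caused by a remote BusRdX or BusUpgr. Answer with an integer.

  op1 P0: load  L3 → E/I/I/I on L3; bus BusRd; mem=20
  op2 P2: store L3 := 7 → I/I/M/I on L3; bus BusRdX; mem=20
  op3 P2: load  L3 → I/I/M/I on L3; bus (none); mem=20
  op4 P2: load  L4 → I/I/E/I on L4; bus BusRd; mem=20
  op5 P3: store L3 := 19 → I/I/I/M on L3; bus BusRdX Flush; mem=7
  op6 P3: store L3 := 94 → I/I/I/M on L3; bus (none); mem=7
  op7 P3: load  L3 → I/I/I/M on L3; bus (none); mem=7
  op8 P1: store L1 := 81 → I/M/I/I on L1; bus BusRdX; mem=20
  op9 P1: load  L3 → I/S/I/S on L3; bus BusRd Flush; mem=94
  op10 P0: load  L3 → S/S/I/S on L3; bus BusRd; mem=94
  op11 P2: store L3 := 78 → I/I/M/I on L3; bus BusRdX; mem=94
  op12 P2: load  L3 → I/I/M/I on L3; bus (none); mem=94
  op13 P3: load  L6 → I/I/I/E on L6; bus BusRd; mem=70
  op14 P0: load  L3 → S/I/S/I on L3; bus BusRd Flush; mem=78
  op15 P3: store L3 := 37 → I/I/I/M on L3; bus BusRdX; mem=78
  op16 P1: load  L3 → I/S/I/S on L3; bus BusRd Flush; mem=37
  op17 P0: load  L3 → S/S/I/S on L3; bus BusRd; mem=37
  op18 P3: store L3 := 21 → I/I/I/M on L3; bus BusUpgr; mem=37
  op19 P1: store L3 := 54 → I/M/I/I on L3; bus BusRdX Flush; mem=21
  op20 P3: load  L0 → I/I/I/E on L0; bus BusRd; mem=0
  op21 P0: store L3 := 58 → M/I/I/I on L3; bus BusRdX Flush; mem=54
  op22 P1: load  L3 → S/S/I/I on L3; bus BusRd Flush; mem=58
  op23 P1: load  L3 → S/S/I/I on L3; bus (none); mem=58
  op24 P3: load  L3 → S/S/I/S on L3; bus BusRd; mem=58
  op25 P3: load  L3 → S/S/I/S on L3; bus (none); mem=58
  op26 P3: store L3 := 13 → I/I/I/M on L3; bus BusUpgr; mem=58
  op27 P1: load  L3 → I/S/I/S on L3; bus BusRd Flush; mem=13
  op28 P3: load  L6 → I/I/I/E on L6; bus (none); mem=70

invalidations = 4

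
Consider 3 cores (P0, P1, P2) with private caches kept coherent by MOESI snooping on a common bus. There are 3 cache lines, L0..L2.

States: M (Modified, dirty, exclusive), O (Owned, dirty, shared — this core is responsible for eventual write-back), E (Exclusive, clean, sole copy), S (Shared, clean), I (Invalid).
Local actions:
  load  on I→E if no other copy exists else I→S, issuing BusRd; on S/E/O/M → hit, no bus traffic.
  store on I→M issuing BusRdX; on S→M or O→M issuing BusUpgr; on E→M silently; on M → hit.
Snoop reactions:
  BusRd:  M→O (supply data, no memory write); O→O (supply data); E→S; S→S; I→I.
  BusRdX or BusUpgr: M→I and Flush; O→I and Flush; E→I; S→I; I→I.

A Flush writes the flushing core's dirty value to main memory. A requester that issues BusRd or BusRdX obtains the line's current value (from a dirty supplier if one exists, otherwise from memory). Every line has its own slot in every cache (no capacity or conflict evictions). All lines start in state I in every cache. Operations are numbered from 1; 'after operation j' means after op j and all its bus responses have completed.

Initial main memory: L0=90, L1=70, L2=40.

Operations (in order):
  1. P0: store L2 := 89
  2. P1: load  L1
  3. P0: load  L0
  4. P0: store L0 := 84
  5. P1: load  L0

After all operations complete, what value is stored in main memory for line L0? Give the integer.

step 1: P0: store L2 := 89  ⟶  MII  (L2)  txn=BusRdX  M[L2]=40
step 2: P1: load  L1  ⟶  IEI  (L1)  txn=BusRd  M[L1]=70
step 3: P0: load  L0  ⟶  EII  (L0)  txn=BusRd  M[L0]=90
step 4: P0: store L0 := 84  ⟶  MII  (L0)  txn=∅  M[L0]=90
step 5: P1: load  L0  ⟶  OSI  (L0)  txn=BusRd  M[L0]=90

memory[L0] = 90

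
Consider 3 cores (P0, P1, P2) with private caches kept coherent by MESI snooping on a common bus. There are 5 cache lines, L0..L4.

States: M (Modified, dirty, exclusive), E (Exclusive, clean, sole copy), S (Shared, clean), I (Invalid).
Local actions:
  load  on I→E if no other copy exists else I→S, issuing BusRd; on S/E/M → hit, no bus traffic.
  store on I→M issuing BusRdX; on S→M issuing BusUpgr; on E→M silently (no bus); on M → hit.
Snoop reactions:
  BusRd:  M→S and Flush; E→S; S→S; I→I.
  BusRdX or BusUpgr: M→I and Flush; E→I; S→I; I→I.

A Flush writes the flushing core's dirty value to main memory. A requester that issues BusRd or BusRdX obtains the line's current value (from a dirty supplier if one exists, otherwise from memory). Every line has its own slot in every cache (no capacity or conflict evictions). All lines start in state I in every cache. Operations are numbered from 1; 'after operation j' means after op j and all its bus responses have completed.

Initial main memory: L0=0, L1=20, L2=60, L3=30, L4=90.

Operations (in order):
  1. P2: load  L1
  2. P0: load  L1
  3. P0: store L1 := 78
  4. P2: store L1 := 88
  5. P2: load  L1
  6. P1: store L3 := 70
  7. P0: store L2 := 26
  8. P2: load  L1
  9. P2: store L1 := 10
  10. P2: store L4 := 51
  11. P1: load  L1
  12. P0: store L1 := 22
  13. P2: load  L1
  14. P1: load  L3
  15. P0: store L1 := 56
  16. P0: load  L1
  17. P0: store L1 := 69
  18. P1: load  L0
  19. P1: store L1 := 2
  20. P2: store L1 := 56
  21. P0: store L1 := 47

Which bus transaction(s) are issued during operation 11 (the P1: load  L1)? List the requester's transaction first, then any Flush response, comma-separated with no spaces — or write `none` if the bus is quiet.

bus = BusRd,Flush

step 1: P2: load  L1  ⟶  IIE  (L1)  txn=BusRd  M[L1]=20
step 2: P0: load  L1  ⟶  SIS  (L1)  txn=BusRd  M[L1]=20
step 3: P0: store L1 := 78  ⟶  MII  (L1)  txn=BusUpgr  M[L1]=20
step 4: P2: store L1 := 88  ⟶  IIM  (L1)  txn=BusRdX+Flush  M[L1]=78
step 5: P2: load  L1  ⟶  IIM  (L1)  txn=∅  M[L1]=78
step 6: P1: store L3 := 70  ⟶  IMI  (L3)  txn=BusRdX  M[L3]=30
step 7: P0: store L2 := 26  ⟶  MII  (L2)  txn=BusRdX  M[L2]=60
step 8: P2: load  L1  ⟶  IIM  (L1)  txn=∅  M[L1]=78
step 9: P2: store L1 := 10  ⟶  IIM  (L1)  txn=∅  M[L1]=78
step 10: P2: store L4 := 51  ⟶  IIM  (L4)  txn=BusRdX  M[L4]=90
step 11: P1: load  L1  ⟶  ISS  (L1)  txn=BusRd+Flush  M[L1]=10
step 12: P0: store L1 := 22  ⟶  MII  (L1)  txn=BusRdX  M[L1]=10
step 13: P2: load  L1  ⟶  SIS  (L1)  txn=BusRd+Flush  M[L1]=22
step 14: P1: load  L3  ⟶  IMI  (L3)  txn=∅  M[L3]=30
step 15: P0: store L1 := 56  ⟶  MII  (L1)  txn=BusUpgr  M[L1]=22
step 16: P0: load  L1  ⟶  MII  (L1)  txn=∅  M[L1]=22
step 17: P0: store L1 := 69  ⟶  MII  (L1)  txn=∅  M[L1]=22
step 18: P1: load  L0  ⟶  IEI  (L0)  txn=BusRd  M[L0]=0
step 19: P1: store L1 := 2  ⟶  IMI  (L1)  txn=BusRdX+Flush  M[L1]=69
step 20: P2: store L1 := 56  ⟶  IIM  (L1)  txn=BusRdX+Flush  M[L1]=2
step 21: P0: store L1 := 47  ⟶  MII  (L1)  txn=BusRdX+Flush  M[L1]=56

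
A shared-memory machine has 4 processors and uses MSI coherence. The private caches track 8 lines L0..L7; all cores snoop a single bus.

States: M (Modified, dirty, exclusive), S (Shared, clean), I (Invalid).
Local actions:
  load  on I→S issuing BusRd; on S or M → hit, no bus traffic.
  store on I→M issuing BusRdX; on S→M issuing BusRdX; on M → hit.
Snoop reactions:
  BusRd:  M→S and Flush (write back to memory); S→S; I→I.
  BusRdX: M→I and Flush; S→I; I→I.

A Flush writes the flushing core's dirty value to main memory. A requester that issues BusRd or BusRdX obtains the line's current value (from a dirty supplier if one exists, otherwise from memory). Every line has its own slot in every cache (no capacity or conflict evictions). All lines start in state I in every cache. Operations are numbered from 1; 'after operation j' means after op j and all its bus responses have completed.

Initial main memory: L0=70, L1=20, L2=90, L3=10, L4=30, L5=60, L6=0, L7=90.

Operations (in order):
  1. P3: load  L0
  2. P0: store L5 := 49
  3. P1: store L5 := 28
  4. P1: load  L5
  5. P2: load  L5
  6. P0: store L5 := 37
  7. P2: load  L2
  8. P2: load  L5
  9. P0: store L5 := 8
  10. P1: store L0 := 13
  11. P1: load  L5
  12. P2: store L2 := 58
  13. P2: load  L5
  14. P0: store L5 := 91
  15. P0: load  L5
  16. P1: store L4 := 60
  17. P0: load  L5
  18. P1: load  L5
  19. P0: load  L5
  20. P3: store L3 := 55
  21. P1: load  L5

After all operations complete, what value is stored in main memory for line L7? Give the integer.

memory[L7] = 90

1. P3: load  L0  bus=[BusRd]  L0: P0=I P1=I P2=I P3=S  mem[L0]=70
2. P0: store L5 := 49  bus=[BusRdX]  L5: P0=M P1=I P2=I P3=I  mem[L5]=60
3. P1: store L5 := 28  bus=[BusRdX,Flush]  L5: P0=I P1=M P2=I P3=I  mem[L5]=49
4. P1: load  L5  bus=[-]  L5: P0=I P1=M P2=I P3=I  mem[L5]=49
5. P2: load  L5  bus=[BusRd,Flush]  L5: P0=I P1=S P2=S P3=I  mem[L5]=28
6. P0: store L5 := 37  bus=[BusRdX]  L5: P0=M P1=I P2=I P3=I  mem[L5]=28
7. P2: load  L2  bus=[BusRd]  L2: P0=I P1=I P2=S P3=I  mem[L2]=90
8. P2: load  L5  bus=[BusRd,Flush]  L5: P0=S P1=I P2=S P3=I  mem[L5]=37
9. P0: store L5 := 8  bus=[BusRdX]  L5: P0=M P1=I P2=I P3=I  mem[L5]=37
10. P1: store L0 := 13  bus=[BusRdX]  L0: P0=I P1=M P2=I P3=I  mem[L0]=70
11. P1: load  L5  bus=[BusRd,Flush]  L5: P0=S P1=S P2=I P3=I  mem[L5]=8
12. P2: store L2 := 58  bus=[BusRdX]  L2: P0=I P1=I P2=M P3=I  mem[L2]=90
13. P2: load  L5  bus=[BusRd]  L5: P0=S P1=S P2=S P3=I  mem[L5]=8
14. P0: store L5 := 91  bus=[BusRdX]  L5: P0=M P1=I P2=I P3=I  mem[L5]=8
15. P0: load  L5  bus=[-]  L5: P0=M P1=I P2=I P3=I  mem[L5]=8
16. P1: store L4 := 60  bus=[BusRdX]  L4: P0=I P1=M P2=I P3=I  mem[L4]=30
17. P0: load  L5  bus=[-]  L5: P0=M P1=I P2=I P3=I  mem[L5]=8
18. P1: load  L5  bus=[BusRd,Flush]  L5: P0=S P1=S P2=I P3=I  mem[L5]=91
19. P0: load  L5  bus=[-]  L5: P0=S P1=S P2=I P3=I  mem[L5]=91
20. P3: store L3 := 55  bus=[BusRdX]  L3: P0=I P1=I P2=I P3=M  mem[L3]=10
21. P1: load  L5  bus=[-]  L5: P0=S P1=S P2=I P3=I  mem[L5]=91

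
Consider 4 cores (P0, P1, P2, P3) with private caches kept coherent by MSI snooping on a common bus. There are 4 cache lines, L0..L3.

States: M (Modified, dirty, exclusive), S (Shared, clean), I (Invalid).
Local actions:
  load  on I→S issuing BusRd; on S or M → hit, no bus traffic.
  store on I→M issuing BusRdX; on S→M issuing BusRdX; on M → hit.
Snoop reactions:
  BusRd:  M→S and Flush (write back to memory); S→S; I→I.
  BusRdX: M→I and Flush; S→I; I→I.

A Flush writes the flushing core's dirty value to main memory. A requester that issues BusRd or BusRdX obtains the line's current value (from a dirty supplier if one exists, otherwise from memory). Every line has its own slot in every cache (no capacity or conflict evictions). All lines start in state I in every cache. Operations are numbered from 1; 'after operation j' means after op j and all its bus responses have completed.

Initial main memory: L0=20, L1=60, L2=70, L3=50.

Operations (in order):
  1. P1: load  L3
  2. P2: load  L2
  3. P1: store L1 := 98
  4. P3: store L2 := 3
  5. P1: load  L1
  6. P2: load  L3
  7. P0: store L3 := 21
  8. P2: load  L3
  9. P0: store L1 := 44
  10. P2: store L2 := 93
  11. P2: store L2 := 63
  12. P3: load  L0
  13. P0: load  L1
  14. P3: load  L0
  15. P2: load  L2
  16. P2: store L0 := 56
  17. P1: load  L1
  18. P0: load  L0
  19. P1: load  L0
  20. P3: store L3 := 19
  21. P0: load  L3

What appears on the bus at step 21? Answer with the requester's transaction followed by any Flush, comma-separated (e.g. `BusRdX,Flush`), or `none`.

1. P1: load  L3  bus=[BusRd]  L3: P0=I P1=S P2=I P3=I  mem[L3]=50
2. P2: load  L2  bus=[BusRd]  L2: P0=I P1=I P2=S P3=I  mem[L2]=70
3. P1: store L1 := 98  bus=[BusRdX]  L1: P0=I P1=M P2=I P3=I  mem[L1]=60
4. P3: store L2 := 3  bus=[BusRdX]  L2: P0=I P1=I P2=I P3=M  mem[L2]=70
5. P1: load  L1  bus=[-]  L1: P0=I P1=M P2=I P3=I  mem[L1]=60
6. P2: load  L3  bus=[BusRd]  L3: P0=I P1=S P2=S P3=I  mem[L3]=50
7. P0: store L3 := 21  bus=[BusRdX]  L3: P0=M P1=I P2=I P3=I  mem[L3]=50
8. P2: load  L3  bus=[BusRd,Flush]  L3: P0=S P1=I P2=S P3=I  mem[L3]=21
9. P0: store L1 := 44  bus=[BusRdX,Flush]  L1: P0=M P1=I P2=I P3=I  mem[L1]=98
10. P2: store L2 := 93  bus=[BusRdX,Flush]  L2: P0=I P1=I P2=M P3=I  mem[L2]=3
11. P2: store L2 := 63  bus=[-]  L2: P0=I P1=I P2=M P3=I  mem[L2]=3
12. P3: load  L0  bus=[BusRd]  L0: P0=I P1=I P2=I P3=S  mem[L0]=20
13. P0: load  L1  bus=[-]  L1: P0=M P1=I P2=I P3=I  mem[L1]=98
14. P3: load  L0  bus=[-]  L0: P0=I P1=I P2=I P3=S  mem[L0]=20
15. P2: load  L2  bus=[-]  L2: P0=I P1=I P2=M P3=I  mem[L2]=3
16. P2: store L0 := 56  bus=[BusRdX]  L0: P0=I P1=I P2=M P3=I  mem[L0]=20
17. P1: load  L1  bus=[BusRd,Flush]  L1: P0=S P1=S P2=I P3=I  mem[L1]=44
18. P0: load  L0  bus=[BusRd,Flush]  L0: P0=S P1=I P2=S P3=I  mem[L0]=56
19. P1: load  L0  bus=[BusRd]  L0: P0=S P1=S P2=S P3=I  mem[L0]=56
20. P3: store L3 := 19  bus=[BusRdX]  L3: P0=I P1=I P2=I P3=M  mem[L3]=21
21. P0: load  L3  bus=[BusRd,Flush]  L3: P0=S P1=I P2=I P3=S  mem[L3]=19

bus = BusRd,Flush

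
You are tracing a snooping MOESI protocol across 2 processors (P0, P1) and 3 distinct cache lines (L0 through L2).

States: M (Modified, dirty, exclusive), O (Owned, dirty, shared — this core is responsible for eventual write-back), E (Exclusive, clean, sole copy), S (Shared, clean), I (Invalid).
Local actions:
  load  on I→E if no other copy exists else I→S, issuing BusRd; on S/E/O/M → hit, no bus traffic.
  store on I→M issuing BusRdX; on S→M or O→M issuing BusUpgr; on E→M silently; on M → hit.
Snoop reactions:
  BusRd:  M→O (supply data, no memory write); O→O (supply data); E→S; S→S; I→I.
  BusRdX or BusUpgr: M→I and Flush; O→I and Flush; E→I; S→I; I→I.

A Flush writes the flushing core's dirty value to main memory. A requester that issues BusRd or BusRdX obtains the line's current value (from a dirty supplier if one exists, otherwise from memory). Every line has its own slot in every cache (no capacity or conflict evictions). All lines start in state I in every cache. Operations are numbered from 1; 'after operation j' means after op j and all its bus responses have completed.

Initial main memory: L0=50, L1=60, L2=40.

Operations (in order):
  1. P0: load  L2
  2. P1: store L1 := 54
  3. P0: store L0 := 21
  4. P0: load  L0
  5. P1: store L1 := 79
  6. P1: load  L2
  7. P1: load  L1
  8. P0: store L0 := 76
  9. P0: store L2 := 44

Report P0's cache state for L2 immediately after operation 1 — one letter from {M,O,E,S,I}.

state = E

  op1 P0: load  L2 → E/I on L2; bus BusRd; mem=40
  op2 P1: store L1 := 54 → I/M on L1; bus BusRdX; mem=60
  op3 P0: store L0 := 21 → M/I on L0; bus BusRdX; mem=50
  op4 P0: load  L0 → M/I on L0; bus (none); mem=50
  op5 P1: store L1 := 79 → I/M on L1; bus (none); mem=60
  op6 P1: load  L2 → S/S on L2; bus BusRd; mem=40
  op7 P1: load  L1 → I/M on L1; bus (none); mem=60
  op8 P0: store L0 := 76 → M/I on L0; bus (none); mem=50
  op9 P0: store L2 := 44 → M/I on L2; bus BusUpgr; mem=40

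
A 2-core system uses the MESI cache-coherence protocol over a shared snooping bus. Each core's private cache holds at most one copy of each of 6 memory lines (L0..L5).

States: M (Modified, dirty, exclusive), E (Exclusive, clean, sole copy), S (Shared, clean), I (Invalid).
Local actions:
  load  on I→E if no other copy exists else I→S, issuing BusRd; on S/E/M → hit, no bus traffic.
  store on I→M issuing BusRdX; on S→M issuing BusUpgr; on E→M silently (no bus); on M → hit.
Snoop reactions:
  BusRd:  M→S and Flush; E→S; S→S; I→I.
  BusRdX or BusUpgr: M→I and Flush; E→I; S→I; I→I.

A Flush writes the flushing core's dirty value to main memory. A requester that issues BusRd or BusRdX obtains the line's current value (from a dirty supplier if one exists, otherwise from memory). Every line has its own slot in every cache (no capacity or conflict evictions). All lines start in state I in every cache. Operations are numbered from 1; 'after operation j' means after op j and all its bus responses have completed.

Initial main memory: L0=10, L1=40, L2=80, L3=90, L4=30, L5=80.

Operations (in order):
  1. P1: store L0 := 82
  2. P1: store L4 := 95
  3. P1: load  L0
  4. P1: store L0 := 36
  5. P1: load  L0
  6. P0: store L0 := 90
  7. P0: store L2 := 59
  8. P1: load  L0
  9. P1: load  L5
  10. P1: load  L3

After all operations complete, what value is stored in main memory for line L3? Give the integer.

memory[L3] = 90

  op1 P1: store L0 := 82 → I/M on L0; bus BusRdX; mem=10
  op2 P1: store L4 := 95 → I/M on L4; bus BusRdX; mem=30
  op3 P1: load  L0 → I/M on L0; bus (none); mem=10
  op4 P1: store L0 := 36 → I/M on L0; bus (none); mem=10
  op5 P1: load  L0 → I/M on L0; bus (none); mem=10
  op6 P0: store L0 := 90 → M/I on L0; bus BusRdX Flush; mem=36
  op7 P0: store L2 := 59 → M/I on L2; bus BusRdX; mem=80
  op8 P1: load  L0 → S/S on L0; bus BusRd Flush; mem=90
  op9 P1: load  L5 → I/E on L5; bus BusRd; mem=80
  op10 P1: load  L3 → I/E on L3; bus BusRd; mem=90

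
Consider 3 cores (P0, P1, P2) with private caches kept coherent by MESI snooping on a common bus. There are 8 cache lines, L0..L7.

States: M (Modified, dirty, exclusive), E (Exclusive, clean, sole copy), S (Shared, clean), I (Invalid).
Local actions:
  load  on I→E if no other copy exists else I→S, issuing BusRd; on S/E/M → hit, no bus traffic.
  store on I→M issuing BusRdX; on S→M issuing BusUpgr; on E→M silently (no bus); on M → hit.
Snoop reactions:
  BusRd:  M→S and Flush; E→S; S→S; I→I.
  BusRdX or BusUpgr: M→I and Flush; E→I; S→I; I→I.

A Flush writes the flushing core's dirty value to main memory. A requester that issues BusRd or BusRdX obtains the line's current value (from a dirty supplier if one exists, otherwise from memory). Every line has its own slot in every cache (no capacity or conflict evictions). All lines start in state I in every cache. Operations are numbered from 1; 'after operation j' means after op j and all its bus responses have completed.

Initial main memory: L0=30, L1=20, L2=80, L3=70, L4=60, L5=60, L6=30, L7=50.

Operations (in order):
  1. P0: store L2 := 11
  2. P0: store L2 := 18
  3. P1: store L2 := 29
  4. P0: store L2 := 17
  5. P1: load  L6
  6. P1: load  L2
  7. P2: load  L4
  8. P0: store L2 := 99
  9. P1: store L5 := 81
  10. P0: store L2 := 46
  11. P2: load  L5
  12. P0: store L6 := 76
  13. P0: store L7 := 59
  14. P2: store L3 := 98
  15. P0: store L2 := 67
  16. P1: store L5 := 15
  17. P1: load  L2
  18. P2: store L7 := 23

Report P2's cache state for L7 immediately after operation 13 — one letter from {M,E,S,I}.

step 1: P0: store L2 := 11  ⟶  MII  (L2)  txn=BusRdX  M[L2]=80
step 2: P0: store L2 := 18  ⟶  MII  (L2)  txn=∅  M[L2]=80
step 3: P1: store L2 := 29  ⟶  IMI  (L2)  txn=BusRdX+Flush  M[L2]=18
step 4: P0: store L2 := 17  ⟶  MII  (L2)  txn=BusRdX+Flush  M[L2]=29
step 5: P1: load  L6  ⟶  IEI  (L6)  txn=BusRd  M[L6]=30
step 6: P1: load  L2  ⟶  SSI  (L2)  txn=BusRd+Flush  M[L2]=17
step 7: P2: load  L4  ⟶  IIE  (L4)  txn=BusRd  M[L4]=60
step 8: P0: store L2 := 99  ⟶  MII  (L2)  txn=BusUpgr  M[L2]=17
step 9: P1: store L5 := 81  ⟶  IMI  (L5)  txn=BusRdX  M[L5]=60
step 10: P0: store L2 := 46  ⟶  MII  (L2)  txn=∅  M[L2]=17
step 11: P2: load  L5  ⟶  ISS  (L5)  txn=BusRd+Flush  M[L5]=81
step 12: P0: store L6 := 76  ⟶  MII  (L6)  txn=BusRdX  M[L6]=30
step 13: P0: store L7 := 59  ⟶  MII  (L7)  txn=BusRdX  M[L7]=50
step 14: P2: store L3 := 98  ⟶  IIM  (L3)  txn=BusRdX  M[L3]=70
step 15: P0: store L2 := 67  ⟶  MII  (L2)  txn=∅  M[L2]=17
step 16: P1: store L5 := 15  ⟶  IMI  (L5)  txn=BusUpgr  M[L5]=81
step 17: P1: load  L2  ⟶  SSI  (L2)  txn=BusRd+Flush  M[L2]=67
step 18: P2: store L7 := 23  ⟶  IIM  (L7)  txn=BusRdX+Flush  M[L7]=59

state = I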